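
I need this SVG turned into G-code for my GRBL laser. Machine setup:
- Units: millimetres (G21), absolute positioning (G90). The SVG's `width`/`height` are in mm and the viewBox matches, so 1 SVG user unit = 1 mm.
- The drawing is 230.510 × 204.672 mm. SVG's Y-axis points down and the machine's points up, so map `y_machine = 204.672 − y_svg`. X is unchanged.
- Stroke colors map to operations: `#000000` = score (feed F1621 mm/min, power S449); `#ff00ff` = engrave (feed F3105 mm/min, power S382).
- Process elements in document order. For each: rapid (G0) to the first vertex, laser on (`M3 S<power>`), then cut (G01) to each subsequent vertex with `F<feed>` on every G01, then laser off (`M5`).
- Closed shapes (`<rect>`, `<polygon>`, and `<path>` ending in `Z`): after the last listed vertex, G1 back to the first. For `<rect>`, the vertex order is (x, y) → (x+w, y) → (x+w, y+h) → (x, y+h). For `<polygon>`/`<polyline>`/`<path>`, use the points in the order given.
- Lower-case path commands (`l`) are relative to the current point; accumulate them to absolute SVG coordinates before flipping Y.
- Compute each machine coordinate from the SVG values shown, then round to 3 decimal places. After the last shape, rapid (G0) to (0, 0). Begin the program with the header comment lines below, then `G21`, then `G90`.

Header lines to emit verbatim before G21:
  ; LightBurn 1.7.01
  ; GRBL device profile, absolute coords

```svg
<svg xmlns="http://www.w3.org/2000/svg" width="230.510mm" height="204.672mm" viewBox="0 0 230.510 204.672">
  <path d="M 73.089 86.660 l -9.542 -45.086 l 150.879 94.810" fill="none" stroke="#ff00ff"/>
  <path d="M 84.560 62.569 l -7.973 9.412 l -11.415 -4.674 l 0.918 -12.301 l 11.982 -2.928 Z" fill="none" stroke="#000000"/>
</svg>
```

; LightBurn 1.7.01
; GRBL device profile, absolute coords
G21
G90
G0 X73.089 Y118.012
M3 S382
G01 X63.547 Y163.098 F3105
G01 X214.426 Y68.288 F3105
M5
G0 X84.560 Y142.103
M3 S449
G01 X76.587 Y132.691 F1621
G01 X65.172 Y137.365 F1621
G01 X66.090 Y149.666 F1621
G01 X78.072 Y152.594 F1621
G01 X84.560 Y142.103 F1621
M5
G0 X0.000 Y0.000

1 u = 1 mm; y_m = 204.672 − y.

[1] `<path>` open polyline, #ff00ff→engrave S382 F3105: (73.089,118.012) → (63.547,163.098) → (214.426,68.288)

[2] `<path>` regular polygon, #000000→score S449 F1621: (84.560,142.103) → (76.587,132.691) → (65.172,137.365) → (66.090,149.666) → (78.072,152.594) → (84.560,142.103) (closed)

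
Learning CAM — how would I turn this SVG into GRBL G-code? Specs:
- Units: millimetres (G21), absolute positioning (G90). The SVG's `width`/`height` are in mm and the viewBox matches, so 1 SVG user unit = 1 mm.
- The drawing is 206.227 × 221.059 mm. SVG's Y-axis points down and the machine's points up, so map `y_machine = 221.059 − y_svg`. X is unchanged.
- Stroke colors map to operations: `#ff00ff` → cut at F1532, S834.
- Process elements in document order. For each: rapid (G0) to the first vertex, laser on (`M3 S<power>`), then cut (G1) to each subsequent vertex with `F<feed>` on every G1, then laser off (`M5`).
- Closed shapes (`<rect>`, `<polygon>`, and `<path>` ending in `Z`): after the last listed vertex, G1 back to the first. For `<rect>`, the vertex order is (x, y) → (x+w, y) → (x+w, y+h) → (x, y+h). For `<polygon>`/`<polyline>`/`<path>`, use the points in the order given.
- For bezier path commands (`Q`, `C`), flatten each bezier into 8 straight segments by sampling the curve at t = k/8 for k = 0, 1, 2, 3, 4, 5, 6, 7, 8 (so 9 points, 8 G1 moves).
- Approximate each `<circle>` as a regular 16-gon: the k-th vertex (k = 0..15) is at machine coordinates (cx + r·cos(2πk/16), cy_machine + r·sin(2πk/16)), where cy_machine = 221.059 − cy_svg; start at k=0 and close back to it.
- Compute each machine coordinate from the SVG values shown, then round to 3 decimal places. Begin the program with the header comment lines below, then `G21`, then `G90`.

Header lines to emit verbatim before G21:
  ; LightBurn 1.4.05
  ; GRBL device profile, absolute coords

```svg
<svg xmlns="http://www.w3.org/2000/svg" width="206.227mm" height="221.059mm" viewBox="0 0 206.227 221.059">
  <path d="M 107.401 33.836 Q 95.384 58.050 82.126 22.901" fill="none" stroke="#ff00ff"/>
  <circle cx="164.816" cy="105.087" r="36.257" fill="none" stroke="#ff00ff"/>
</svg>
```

1 u = 1 mm; y_m = 221.059 − y.

[1] `<path>` quadratic bezier, #ff00ff→cut S834 F1532: (107.401,187.223) → (104.377,182.097) → (101.315,178.826) → (98.214,177.410) → (95.074,177.850) → (91.895,180.144) → (88.677,184.294) → (85.421,190.298) → (82.126,198.158)

[2] `<circle>` circle, #ff00ff→cut S834 F1532: (201.073,115.972) → (198.313,129.847) → (190.454,141.610) → (178.691,149.469) → (164.816,152.229) → (150.941,149.469) → (139.178,141.610) → (131.319,129.847) → (128.559,115.972) → (131.319,102.097) → (139.178,90.334) → (150.941,82.475) → (164.816,79.715) → (178.691,82.475) → (190.454,90.334) → (198.313,102.097) → (201.073,115.972) (closed)

; LightBurn 1.4.05
; GRBL device profile, absolute coords
G21
G90
G0 X107.401 Y187.223
M3 S834
G1 X104.377 Y182.097 F1532
G1 X101.315 Y178.826 F1532
G1 X98.214 Y177.410 F1532
G1 X95.074 Y177.850 F1532
G1 X91.895 Y180.144 F1532
G1 X88.677 Y184.294 F1532
G1 X85.421 Y190.298 F1532
G1 X82.126 Y198.158 F1532
M5
G0 X201.073 Y115.972
M3 S834
G1 X198.313 Y129.847 F1532
G1 X190.454 Y141.610 F1532
G1 X178.691 Y149.469 F1532
G1 X164.816 Y152.229 F1532
G1 X150.941 Y149.469 F1532
G1 X139.178 Y141.610 F1532
G1 X131.319 Y129.847 F1532
G1 X128.559 Y115.972 F1532
G1 X131.319 Y102.097 F1532
G1 X139.178 Y90.334 F1532
G1 X150.941 Y82.475 F1532
G1 X164.816 Y79.715 F1532
G1 X178.691 Y82.475 F1532
G1 X190.454 Y90.334 F1532
G1 X198.313 Y102.097 F1532
G1 X201.073 Y115.972 F1532
M5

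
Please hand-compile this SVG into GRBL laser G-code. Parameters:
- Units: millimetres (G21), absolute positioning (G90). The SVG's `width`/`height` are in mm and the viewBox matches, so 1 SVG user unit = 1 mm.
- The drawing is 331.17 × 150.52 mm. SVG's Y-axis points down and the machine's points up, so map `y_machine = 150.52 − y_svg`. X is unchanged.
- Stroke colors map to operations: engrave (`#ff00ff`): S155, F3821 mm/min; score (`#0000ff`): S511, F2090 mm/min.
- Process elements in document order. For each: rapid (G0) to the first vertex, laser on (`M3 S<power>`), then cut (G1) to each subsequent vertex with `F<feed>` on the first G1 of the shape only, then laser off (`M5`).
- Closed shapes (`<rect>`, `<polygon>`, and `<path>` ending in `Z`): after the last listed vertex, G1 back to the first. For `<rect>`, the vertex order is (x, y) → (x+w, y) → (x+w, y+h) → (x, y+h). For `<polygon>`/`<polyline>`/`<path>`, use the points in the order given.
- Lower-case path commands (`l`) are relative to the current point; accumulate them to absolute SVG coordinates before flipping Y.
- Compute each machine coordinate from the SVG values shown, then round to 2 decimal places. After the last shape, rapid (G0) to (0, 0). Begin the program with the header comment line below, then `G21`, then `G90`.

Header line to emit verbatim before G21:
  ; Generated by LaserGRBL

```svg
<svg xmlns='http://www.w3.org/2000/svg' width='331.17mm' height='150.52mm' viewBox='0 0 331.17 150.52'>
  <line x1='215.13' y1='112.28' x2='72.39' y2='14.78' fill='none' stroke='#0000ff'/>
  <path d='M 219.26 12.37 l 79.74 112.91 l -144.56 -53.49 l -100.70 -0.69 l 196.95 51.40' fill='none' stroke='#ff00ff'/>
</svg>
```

; Generated by LaserGRBL
G21
G90
G0 X215.13 Y38.24
M3 S511
G1 X72.39 Y135.74 F2090
M5
G0 X219.26 Y138.15
M3 S155
G1 X299.00 Y25.24 F3821
G1 X154.44 Y78.73
G1 X53.74 Y79.42
G1 X250.69 Y28.02
M5
G0 X0.00 Y0.00

Since the viewBox matches the mm dimensions, user units are millimetres directly. The only transform is the Y-flip y_m = 150.52 − y_svg.

Shape 1 is a line segment drawn with `<line>`. Its stroke #0000ff means score at S511, F2090. After flipping Y the toolpath is (215.13,38.24) → (72.39,135.74).

Shape 2 is a open polyline drawn with `<path>`. Its stroke #ff00ff means engrave at S155, F3821. After flipping Y the toolpath is (219.26,138.15) → (299.00,25.24) → (154.44,78.73) → (53.74,79.42) → (250.69,28.02).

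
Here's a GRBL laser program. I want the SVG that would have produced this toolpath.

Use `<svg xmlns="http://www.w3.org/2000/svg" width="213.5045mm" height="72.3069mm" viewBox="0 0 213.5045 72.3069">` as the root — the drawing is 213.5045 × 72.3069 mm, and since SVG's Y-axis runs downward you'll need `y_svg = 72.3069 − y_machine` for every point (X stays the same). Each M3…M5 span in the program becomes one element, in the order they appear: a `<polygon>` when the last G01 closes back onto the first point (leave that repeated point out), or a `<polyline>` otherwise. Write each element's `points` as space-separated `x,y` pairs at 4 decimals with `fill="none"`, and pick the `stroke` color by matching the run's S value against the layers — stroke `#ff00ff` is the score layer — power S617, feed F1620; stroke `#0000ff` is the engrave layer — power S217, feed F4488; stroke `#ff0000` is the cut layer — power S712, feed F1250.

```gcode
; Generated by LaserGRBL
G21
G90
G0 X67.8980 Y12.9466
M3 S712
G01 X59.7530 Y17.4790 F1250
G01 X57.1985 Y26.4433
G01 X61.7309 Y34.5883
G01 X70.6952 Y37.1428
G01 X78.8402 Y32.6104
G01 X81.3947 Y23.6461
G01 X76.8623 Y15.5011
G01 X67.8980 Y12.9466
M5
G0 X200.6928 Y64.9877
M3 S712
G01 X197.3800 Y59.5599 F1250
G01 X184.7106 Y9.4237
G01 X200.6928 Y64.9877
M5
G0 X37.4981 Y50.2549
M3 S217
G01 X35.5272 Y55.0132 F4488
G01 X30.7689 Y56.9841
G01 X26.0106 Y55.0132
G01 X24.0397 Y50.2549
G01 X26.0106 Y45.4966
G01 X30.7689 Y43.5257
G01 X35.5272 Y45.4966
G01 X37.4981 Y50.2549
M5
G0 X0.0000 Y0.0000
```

<svg xmlns="http://www.w3.org/2000/svg" width="213.5045mm" height="72.3069mm" viewBox="0 0 213.5045 72.3069">
  <polygon points="67.8980,59.3603 59.7530,54.8279 57.1985,45.8636 61.7309,37.7186 70.6952,35.1641 78.8402,39.6965 81.3947,48.6608 76.8623,56.8058" fill="none" stroke="#ff0000"/>
  <polygon points="200.6928,7.3192 197.3800,12.7470 184.7106,62.8832" fill="none" stroke="#ff0000"/>
  <polygon points="37.4981,22.0520 35.5272,17.2937 30.7689,15.3228 26.0106,17.2937 24.0397,22.0520 26.0106,26.8103 30.7689,28.7812 35.5272,26.8103" fill="none" stroke="#0000ff"/>
</svg>

y_svg = 72.3069 − y_m.

[1] S712→`#ff0000` (cut); closed run; points: 67.8980,59.3603 59.7530,54.8279 57.1985,45.8636 61.7309,37.7186 70.6952,35.1641 78.8402,39.6965 81.3947,48.6608 76.8623,56.8058

[2] S712→`#ff0000` (cut); closed run; points: 200.6928,7.3192 197.3800,12.7470 184.7106,62.8832

[3] S217→`#0000ff` (engrave); closed run; points: 37.4981,22.0520 35.5272,17.2937 30.7689,15.3228 26.0106,17.2937 24.0397,22.0520 26.0106,26.8103 30.7689,28.7812 35.5272,26.8103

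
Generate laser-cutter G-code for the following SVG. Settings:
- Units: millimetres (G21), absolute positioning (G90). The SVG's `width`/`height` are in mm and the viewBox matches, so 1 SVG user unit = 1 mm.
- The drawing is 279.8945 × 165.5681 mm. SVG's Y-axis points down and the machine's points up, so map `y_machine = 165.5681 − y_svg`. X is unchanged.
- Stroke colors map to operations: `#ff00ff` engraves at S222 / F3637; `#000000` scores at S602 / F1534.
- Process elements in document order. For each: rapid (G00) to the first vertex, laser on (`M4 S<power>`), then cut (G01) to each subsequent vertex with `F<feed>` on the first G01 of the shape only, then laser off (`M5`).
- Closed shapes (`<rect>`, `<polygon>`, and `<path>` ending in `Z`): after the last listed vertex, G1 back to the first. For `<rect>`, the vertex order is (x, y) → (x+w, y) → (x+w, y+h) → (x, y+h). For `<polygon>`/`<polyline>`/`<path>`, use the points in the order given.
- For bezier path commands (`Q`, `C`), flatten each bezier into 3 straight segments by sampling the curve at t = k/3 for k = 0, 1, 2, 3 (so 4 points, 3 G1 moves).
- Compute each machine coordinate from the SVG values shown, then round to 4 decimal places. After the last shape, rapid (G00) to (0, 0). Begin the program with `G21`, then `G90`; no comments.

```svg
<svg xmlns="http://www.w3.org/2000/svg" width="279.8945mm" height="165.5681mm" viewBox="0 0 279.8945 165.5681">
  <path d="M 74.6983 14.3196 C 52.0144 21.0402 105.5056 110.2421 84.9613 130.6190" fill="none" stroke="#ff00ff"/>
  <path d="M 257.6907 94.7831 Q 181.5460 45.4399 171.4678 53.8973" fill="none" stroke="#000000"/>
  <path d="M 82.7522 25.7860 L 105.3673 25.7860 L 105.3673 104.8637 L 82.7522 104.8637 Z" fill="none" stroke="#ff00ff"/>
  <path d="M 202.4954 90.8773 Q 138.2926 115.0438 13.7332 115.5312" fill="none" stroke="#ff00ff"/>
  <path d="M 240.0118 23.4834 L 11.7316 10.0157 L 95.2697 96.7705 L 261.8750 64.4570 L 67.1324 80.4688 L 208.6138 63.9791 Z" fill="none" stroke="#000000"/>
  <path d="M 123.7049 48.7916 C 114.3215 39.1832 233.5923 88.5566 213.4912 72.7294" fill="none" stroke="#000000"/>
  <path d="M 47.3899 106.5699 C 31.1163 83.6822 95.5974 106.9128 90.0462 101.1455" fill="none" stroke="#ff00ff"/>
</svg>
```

viewBox `0 0 279.8945 165.5681` with mm width/height → 1 unit = 1 mm. Flip: y_m = 165.5681 − y_svg.

**Shape 1** — `<path>` cubic bezier, stroke `#ff00ff` → engrave (S222, F3637). Control points (SVG): P0=(74.6983,14.3196), P1=(52.0144,21.0402), P2=(105.5056,110.2421), P3=(84.9613,130.6190); sampled at t=k/3. Machine vertices: (74.6983,151.2485) → (71.8427,122.6381) → (86.3905,72.6637) → (84.9613,34.9491). Open path.

**Shape 2** — `<path>` quadratic bezier, stroke `#000000` → score (S602, F1534). Control points (SVG): P0=(257.6907,94.7831), P1=(181.5460,45.4399), P2=(171.4678,53.8973); sampled at t=k/3. Machine vertices: (257.6907,70.7850) → (214.2683,97.2582) → (185.5273,110.8868) → (171.4678,111.6708). Open path.

**Shape 3** — `<path>` rectangle, stroke `#ff00ff` → engrave (S222, F3637). Machine vertices: (82.7522,139.7821) → (105.3673,139.7821) → (105.3673,60.7044) → (82.7522,60.7044) → (82.7522,139.7821). Closed: final G1 returns to the first vertex.

**Shape 4** — `<path>` quadratic bezier, stroke `#ff00ff` → engrave (S222, F3637). Control points (SVG): P0=(202.4954,90.8773), P1=(138.2926,115.0438), P2=(13.7332,115.5312); sampled at t=k/3. Machine vertices: (202.4954,74.6908) → (152.9872,61.2108) → (90.0665,52.9928) → (13.7332,50.0369). Open path.

**Shape 5** — `<path>` closed polygon, stroke `#000000` → score (S602, F1534). Machine vertices: (240.0118,142.0847) → (11.7316,155.5524) → (95.2697,68.7976) → (261.8750,101.1111) → (67.1324,85.0993) → (208.6138,101.5890) → (240.0118,142.0847). Closed: final G1 returns to the first vertex.

**Shape 6** — `<path>` cubic bezier, stroke `#000000` → score (S602, F1534). Control points (SVG): P0=(123.7049,48.7916), P1=(114.3215,39.1832), P2=(233.5923,88.5566), P3=(213.4912,72.7294); sampled at t=k/3. Machine vertices: (123.7049,116.7765) → (147.2793,111.3236) → (197.0619,94.1457) → (213.4912,92.8387). Open path.

**Shape 7** — `<path>` cubic bezier, stroke `#ff00ff` → engrave (S222, F3637). Control points (SVG): P0=(47.3899,106.5699), P1=(31.1163,83.6822), P2=(95.5974,106.9128), P3=(90.0462,101.1455); sampled at t=k/3. Machine vertices: (47.3899,58.9982) → (52.4498,69.2952) → (77.8380,65.5392) → (90.0462,64.4226). Open path.

G21
G90
G00 X74.6983 Y151.2485
M4 S222
G01 X71.8427 Y122.6381 F3637
G01 X86.3905 Y72.6637
G01 X84.9613 Y34.9491
M5
G00 X257.6907 Y70.7850
M4 S602
G01 X214.2683 Y97.2582 F1534
G01 X185.5273 Y110.8868
G01 X171.4678 Y111.6708
M5
G00 X82.7522 Y139.7821
M4 S222
G01 X105.3673 Y139.7821 F3637
G01 X105.3673 Y60.7044
G01 X82.7522 Y60.7044
G01 X82.7522 Y139.7821
M5
G00 X202.4954 Y74.6908
M4 S222
G01 X152.9872 Y61.2108 F3637
G01 X90.0665 Y52.9928
G01 X13.7332 Y50.0369
M5
G00 X240.0118 Y142.0847
M4 S602
G01 X11.7316 Y155.5524 F1534
G01 X95.2697 Y68.7976
G01 X261.8750 Y101.1111
G01 X67.1324 Y85.0993
G01 X208.6138 Y101.5890
G01 X240.0118 Y142.0847
M5
G00 X123.7049 Y116.7765
M4 S602
G01 X147.2793 Y111.3236 F1534
G01 X197.0619 Y94.1457
G01 X213.4912 Y92.8387
M5
G00 X47.3899 Y58.9982
M4 S222
G01 X52.4498 Y69.2952 F3637
G01 X77.8380 Y65.5392
G01 X90.0462 Y64.4226
M5
G00 X0.0000 Y0.0000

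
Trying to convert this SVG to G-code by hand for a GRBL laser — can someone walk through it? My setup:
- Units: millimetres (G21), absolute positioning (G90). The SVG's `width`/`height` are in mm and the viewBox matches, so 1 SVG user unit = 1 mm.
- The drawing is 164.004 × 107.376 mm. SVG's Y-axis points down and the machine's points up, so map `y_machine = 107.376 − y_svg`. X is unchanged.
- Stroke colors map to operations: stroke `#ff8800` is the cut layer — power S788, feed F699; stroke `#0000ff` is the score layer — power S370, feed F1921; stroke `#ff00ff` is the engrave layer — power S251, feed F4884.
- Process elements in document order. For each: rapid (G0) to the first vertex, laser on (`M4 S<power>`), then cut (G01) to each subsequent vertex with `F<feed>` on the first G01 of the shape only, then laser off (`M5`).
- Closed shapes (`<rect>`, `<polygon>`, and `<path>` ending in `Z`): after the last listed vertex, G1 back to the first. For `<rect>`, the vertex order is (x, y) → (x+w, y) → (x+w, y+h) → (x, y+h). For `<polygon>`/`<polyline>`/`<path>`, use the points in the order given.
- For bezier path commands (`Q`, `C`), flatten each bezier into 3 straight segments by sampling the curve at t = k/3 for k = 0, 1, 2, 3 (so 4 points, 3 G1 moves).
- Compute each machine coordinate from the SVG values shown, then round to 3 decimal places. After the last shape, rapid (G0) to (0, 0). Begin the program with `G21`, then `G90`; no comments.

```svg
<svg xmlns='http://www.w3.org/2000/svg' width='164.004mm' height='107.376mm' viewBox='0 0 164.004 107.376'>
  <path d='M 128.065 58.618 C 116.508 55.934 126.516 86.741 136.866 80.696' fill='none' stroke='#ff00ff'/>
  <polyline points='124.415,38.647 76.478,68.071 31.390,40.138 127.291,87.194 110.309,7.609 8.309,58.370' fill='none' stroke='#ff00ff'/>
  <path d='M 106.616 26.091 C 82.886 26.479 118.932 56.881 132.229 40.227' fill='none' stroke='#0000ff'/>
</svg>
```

Since the viewBox matches the mm dimensions, user units are millimetres directly. The only transform is the Y-flip y_m = 107.376 − y_svg.

Shape 1 is a cubic bezier drawn with `<path>`. Its stroke #ff00ff means engrave at S251, F4884. After flipping Y the toolpath is (128.065,48.758) → (122.910,42.884) → (127.416,30.314) → (136.866,26.680).

Shape 2 is a open polyline drawn with `<polyline>`. Its stroke #ff00ff means engrave at S251, F4884. After flipping Y the toolpath is (124.415,68.729) → (76.478,39.305) → (31.390,67.238) → (127.291,20.182) → (110.309,99.767) → (8.309,49.006).

Shape 3 is a cubic bezier drawn with `<path>`. Its stroke #0000ff means score at S370, F1921. After flipping Y the toolpath is (106.616,81.285) → (99.755,73.747) → (114.405,63.326) → (132.229,67.149).

G21
G90
G0 X128.065 Y48.758
M4 S251
G01 X122.910 Y42.884 F4884
G01 X127.416 Y30.314
G01 X136.866 Y26.680
M5
G0 X124.415 Y68.729
M4 S251
G01 X76.478 Y39.305 F4884
G01 X31.390 Y67.238
G01 X127.291 Y20.182
G01 X110.309 Y99.767
G01 X8.309 Y49.006
M5
G0 X106.616 Y81.285
M4 S370
G01 X99.755 Y73.747 F1921
G01 X114.405 Y63.326
G01 X132.229 Y67.149
M5
G0 X0.000 Y0.000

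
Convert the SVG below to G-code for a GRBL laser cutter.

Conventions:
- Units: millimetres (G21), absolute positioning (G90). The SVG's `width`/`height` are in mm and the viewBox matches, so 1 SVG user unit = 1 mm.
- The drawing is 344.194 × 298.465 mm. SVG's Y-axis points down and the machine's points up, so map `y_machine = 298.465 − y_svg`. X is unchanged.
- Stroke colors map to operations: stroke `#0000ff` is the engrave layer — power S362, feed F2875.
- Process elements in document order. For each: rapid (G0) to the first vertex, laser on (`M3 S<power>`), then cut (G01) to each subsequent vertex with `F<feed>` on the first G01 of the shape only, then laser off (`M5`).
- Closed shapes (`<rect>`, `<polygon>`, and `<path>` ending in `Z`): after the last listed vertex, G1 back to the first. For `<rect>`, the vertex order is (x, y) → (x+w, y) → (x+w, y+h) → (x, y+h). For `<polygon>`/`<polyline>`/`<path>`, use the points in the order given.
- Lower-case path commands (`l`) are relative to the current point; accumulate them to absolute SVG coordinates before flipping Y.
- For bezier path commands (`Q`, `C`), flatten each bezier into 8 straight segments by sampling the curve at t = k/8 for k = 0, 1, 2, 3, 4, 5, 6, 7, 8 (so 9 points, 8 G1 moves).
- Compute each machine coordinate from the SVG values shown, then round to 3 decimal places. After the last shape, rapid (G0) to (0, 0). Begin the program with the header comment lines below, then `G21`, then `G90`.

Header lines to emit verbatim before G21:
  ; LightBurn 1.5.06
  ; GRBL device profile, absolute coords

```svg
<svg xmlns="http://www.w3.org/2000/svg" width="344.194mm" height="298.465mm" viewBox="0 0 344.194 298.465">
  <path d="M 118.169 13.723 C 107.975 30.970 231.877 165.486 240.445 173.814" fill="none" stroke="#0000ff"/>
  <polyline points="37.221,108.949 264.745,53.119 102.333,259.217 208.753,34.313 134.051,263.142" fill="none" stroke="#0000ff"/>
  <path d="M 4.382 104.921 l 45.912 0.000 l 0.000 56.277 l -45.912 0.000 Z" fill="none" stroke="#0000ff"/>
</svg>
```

viewBox `0 0 344.194 298.465` with mm width/height → 1 unit = 1 mm. Flip: y_m = 298.465 − y_svg.

**Shape 1** — `<path>` cubic bezier, stroke `#0000ff` → engrave (S362, F2875). Control points (SVG): P0=(118.169,13.723), P1=(107.975,30.970), P2=(231.877,165.486), P3=(240.445,173.814); sampled at t=k/8. Machine vertices: (118.169,284.742) → (120.145,273.253) → (131.769,253.623) → (150.119,228.705) → (172.271,201.352) → (195.303,174.417) → (216.291,150.753) → (232.313,133.214) → (240.445,124.651). Open path.

**Shape 2** — `<polyline>` open polyline, stroke `#0000ff` → engrave (S362, F2875). Machine vertices: (37.221,189.516) → (264.745,245.346) → (102.333,39.248) → (208.753,264.152) → (134.051,35.323). Open path.

**Shape 3** — `<path>` rectangle, stroke `#0000ff` → engrave (S362, F2875). Machine vertices: (4.382,193.544) → (50.294,193.544) → (50.294,137.267) → (4.382,137.267) → (4.382,193.544). Closed: final G1 returns to the first vertex.

; LightBurn 1.5.06
; GRBL device profile, absolute coords
G21
G90
G0 X118.169 Y284.742
M3 S362
G01 X120.145 Y273.253 F2875
G01 X131.769 Y253.623
G01 X150.119 Y228.705
G01 X172.271 Y201.352
G01 X195.303 Y174.417
G01 X216.291 Y150.753
G01 X232.313 Y133.214
G01 X240.445 Y124.651
M5
G0 X37.221 Y189.516
M3 S362
G01 X264.745 Y245.346 F2875
G01 X102.333 Y39.248
G01 X208.753 Y264.152
G01 X134.051 Y35.323
M5
G0 X4.382 Y193.544
M3 S362
G01 X50.294 Y193.544 F2875
G01 X50.294 Y137.267
G01 X4.382 Y137.267
G01 X4.382 Y193.544
M5
G0 X0.000 Y0.000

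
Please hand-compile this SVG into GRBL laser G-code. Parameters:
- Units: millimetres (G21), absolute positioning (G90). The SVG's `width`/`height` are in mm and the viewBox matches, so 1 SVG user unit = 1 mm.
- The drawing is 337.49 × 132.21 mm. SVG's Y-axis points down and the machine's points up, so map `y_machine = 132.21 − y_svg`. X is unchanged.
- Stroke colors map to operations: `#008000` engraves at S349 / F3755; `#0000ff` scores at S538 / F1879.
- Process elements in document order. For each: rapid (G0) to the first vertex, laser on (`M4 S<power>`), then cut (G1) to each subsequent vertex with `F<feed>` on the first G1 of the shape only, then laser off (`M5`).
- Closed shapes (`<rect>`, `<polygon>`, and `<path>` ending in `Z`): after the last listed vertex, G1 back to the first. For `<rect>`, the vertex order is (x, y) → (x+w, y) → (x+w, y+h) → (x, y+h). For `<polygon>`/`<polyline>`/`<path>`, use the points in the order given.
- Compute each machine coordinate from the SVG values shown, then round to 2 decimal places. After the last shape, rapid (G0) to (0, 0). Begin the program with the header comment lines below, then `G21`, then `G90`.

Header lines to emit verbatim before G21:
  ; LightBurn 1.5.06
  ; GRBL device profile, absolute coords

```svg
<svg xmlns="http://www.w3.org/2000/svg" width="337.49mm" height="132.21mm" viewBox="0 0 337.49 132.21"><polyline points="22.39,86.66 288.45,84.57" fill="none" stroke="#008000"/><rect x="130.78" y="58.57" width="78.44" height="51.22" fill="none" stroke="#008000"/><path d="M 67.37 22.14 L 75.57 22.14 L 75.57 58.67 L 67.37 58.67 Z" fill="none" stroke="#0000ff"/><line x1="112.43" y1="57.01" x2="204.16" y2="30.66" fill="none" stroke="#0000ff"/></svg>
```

Since the viewBox matches the mm dimensions, user units are millimetres directly. The only transform is the Y-flip y_m = 132.21 − y_svg.

Shape 1 is a line segment drawn with `<polyline>`. Its stroke #008000 means engrave at S349, F3755. After flipping Y the toolpath is (22.39,45.55) → (288.45,47.64).

Shape 2 is a rectangle drawn with `<rect>`. Its stroke #008000 means engrave at S349, F3755. After flipping Y the toolpath is (130.78,73.64) → (209.22,73.64) → (209.22,22.42) → (130.78,22.42) → (130.78,73.64), returning to the start.

Shape 3 is a rectangle drawn with `<path>`. Its stroke #0000ff means score at S538, F1879. After flipping Y the toolpath is (67.37,110.07) → (75.57,110.07) → (75.57,73.54) → (67.37,73.54) → (67.37,110.07), returning to the start.

Shape 4 is a line segment drawn with `<line>`. Its stroke #0000ff means score at S538, F1879. After flipping Y the toolpath is (112.43,75.20) → (204.16,101.55).

; LightBurn 1.5.06
; GRBL device profile, absolute coords
G21
G90
G0 X22.39 Y45.55
M4 S349
G1 X288.45 Y47.64 F3755
M5
G0 X130.78 Y73.64
M4 S349
G1 X209.22 Y73.64 F3755
G1 X209.22 Y22.42
G1 X130.78 Y22.42
G1 X130.78 Y73.64
M5
G0 X67.37 Y110.07
M4 S538
G1 X75.57 Y110.07 F1879
G1 X75.57 Y73.54
G1 X67.37 Y73.54
G1 X67.37 Y110.07
M5
G0 X112.43 Y75.20
M4 S538
G1 X204.16 Y101.55 F1879
M5
G0 X0.00 Y0.00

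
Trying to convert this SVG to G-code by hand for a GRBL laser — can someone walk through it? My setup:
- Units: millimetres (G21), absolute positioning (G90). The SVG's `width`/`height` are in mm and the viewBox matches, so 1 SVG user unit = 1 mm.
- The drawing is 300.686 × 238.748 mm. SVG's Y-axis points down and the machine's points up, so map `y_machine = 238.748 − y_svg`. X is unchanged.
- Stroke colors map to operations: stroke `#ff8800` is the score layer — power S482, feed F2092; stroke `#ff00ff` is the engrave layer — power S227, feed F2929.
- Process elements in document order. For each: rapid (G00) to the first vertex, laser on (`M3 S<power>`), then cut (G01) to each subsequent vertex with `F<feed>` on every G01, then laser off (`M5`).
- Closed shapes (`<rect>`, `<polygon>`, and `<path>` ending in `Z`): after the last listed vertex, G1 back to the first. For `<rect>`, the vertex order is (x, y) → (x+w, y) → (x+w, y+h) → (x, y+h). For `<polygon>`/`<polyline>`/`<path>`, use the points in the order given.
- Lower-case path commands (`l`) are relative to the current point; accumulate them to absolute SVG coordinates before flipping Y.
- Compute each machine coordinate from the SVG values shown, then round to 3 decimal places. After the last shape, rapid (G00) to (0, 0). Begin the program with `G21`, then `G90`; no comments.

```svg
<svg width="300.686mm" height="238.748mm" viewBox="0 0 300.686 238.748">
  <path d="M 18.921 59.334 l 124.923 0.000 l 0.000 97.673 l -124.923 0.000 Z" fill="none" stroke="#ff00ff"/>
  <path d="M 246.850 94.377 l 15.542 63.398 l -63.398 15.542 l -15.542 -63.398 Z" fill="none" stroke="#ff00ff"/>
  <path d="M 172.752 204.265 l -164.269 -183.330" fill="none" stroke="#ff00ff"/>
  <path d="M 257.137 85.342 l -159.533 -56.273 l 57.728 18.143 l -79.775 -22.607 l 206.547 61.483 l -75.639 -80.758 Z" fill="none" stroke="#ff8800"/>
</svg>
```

G21
G90
G00 X18.921 Y179.414
M3 S227
G01 X143.844 Y179.414 F2929
G01 X143.844 Y81.741 F2929
G01 X18.921 Y81.741 F2929
G01 X18.921 Y179.414 F2929
M5
G00 X246.850 Y144.371
M3 S227
G01 X262.392 Y80.973 F2929
G01 X198.994 Y65.431 F2929
G01 X183.452 Y128.829 F2929
G01 X246.850 Y144.371 F2929
M5
G00 X172.752 Y34.483
M3 S227
G01 X8.483 Y217.813 F2929
M5
G00 X257.137 Y153.406
M3 S482
G01 X97.604 Y209.679 F2092
G01 X155.332 Y191.536 F2092
G01 X75.557 Y214.143 F2092
G01 X282.104 Y152.660 F2092
G01 X206.465 Y233.418 F2092
G01 X257.137 Y153.406 F2092
M5
G00 X0.000 Y0.000

1 u = 1 mm; y_m = 238.748 − y.

[1] `<path>` rectangle, #ff00ff→engrave S227 F2929: (18.921,179.414) → (143.844,179.414) → (143.844,81.741) → (18.921,81.741) → (18.921,179.414) (closed)

[2] `<path>` regular polygon, #ff00ff→engrave S227 F2929: (246.850,144.371) → (262.392,80.973) → (198.994,65.431) → (183.452,128.829) → (246.850,144.371) (closed)

[3] `<path>` line segment, #ff00ff→engrave S227 F2929: (172.752,34.483) → (8.483,217.813)

[4] `<path>` closed polygon, #ff8800→score S482 F2092: (257.137,153.406) → (97.604,209.679) → (155.332,191.536) → (75.557,214.143) → (282.104,152.660) → (206.465,233.418) → (257.137,153.406) (closed)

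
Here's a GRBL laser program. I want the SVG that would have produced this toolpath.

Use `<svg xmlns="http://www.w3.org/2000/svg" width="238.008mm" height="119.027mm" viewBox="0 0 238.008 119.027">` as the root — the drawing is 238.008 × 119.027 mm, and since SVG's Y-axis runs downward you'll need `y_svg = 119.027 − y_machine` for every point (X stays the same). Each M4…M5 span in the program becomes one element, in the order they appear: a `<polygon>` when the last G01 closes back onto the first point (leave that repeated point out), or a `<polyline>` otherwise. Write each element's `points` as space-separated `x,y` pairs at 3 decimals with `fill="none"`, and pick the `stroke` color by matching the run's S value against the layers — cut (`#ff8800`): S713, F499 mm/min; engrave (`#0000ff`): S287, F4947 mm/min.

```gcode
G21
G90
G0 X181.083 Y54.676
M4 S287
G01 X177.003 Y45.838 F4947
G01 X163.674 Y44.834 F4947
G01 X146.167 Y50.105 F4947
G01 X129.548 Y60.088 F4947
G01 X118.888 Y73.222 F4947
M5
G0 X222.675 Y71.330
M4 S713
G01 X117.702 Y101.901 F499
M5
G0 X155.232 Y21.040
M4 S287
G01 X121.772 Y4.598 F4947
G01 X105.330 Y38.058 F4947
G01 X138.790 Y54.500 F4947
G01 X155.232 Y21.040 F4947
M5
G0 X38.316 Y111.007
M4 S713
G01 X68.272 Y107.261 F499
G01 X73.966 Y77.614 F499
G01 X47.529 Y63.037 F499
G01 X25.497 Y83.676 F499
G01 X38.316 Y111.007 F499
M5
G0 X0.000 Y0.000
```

y_svg = 119.027 − y_m.

[1] S287→`#0000ff` (engrave); open run; points: 181.083,64.351 177.003,73.189 163.674,74.193 146.167,68.922 129.548,58.939 118.888,45.805

[2] S713→`#ff8800` (cut); open run; points: 222.675,47.697 117.702,17.126

[3] S287→`#0000ff` (engrave); closed run; points: 155.232,97.987 121.772,114.429 105.330,80.969 138.790,64.527

[4] S713→`#ff8800` (cut); closed run; points: 38.316,8.020 68.272,11.766 73.966,41.413 47.529,55.990 25.497,35.351

<svg xmlns="http://www.w3.org/2000/svg" width="238.008mm" height="119.027mm" viewBox="0 0 238.008 119.027">
  <polyline points="181.083,64.351 177.003,73.189 163.674,74.193 146.167,68.922 129.548,58.939 118.888,45.805" fill="none" stroke="#0000ff"/>
  <polyline points="222.675,47.697 117.702,17.126" fill="none" stroke="#ff8800"/>
  <polygon points="155.232,97.987 121.772,114.429 105.330,80.969 138.790,64.527" fill="none" stroke="#0000ff"/>
  <polygon points="38.316,8.020 68.272,11.766 73.966,41.413 47.529,55.990 25.497,35.351" fill="none" stroke="#ff8800"/>
</svg>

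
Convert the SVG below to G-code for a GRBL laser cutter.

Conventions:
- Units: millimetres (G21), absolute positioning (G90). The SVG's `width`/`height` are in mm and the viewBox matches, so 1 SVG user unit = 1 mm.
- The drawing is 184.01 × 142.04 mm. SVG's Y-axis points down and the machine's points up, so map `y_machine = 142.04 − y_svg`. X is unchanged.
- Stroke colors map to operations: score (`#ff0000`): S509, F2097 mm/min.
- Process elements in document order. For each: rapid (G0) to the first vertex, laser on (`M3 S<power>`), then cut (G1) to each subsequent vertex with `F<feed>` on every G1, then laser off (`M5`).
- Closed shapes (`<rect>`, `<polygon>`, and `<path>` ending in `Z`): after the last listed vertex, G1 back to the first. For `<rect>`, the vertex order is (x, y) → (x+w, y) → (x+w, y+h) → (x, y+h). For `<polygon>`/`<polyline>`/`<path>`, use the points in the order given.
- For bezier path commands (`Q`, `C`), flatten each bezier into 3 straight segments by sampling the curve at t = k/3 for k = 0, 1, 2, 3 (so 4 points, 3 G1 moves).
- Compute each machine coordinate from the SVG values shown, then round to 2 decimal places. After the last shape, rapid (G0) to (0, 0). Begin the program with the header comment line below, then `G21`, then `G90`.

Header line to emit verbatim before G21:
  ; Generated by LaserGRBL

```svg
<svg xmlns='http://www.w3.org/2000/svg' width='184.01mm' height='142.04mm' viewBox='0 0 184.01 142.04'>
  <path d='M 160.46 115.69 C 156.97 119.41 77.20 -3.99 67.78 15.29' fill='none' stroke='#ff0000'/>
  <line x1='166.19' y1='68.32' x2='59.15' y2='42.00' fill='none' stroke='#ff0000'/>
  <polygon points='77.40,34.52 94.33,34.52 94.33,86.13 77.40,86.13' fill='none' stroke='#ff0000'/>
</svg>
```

; Generated by LaserGRBL
G21
G90
G0 X160.46 Y26.35
M3 S509
G1 X136.97 Y55.01 F2097
G1 X95.22 Y108.46 F2097
G1 X67.78 Y126.75 F2097
M5
G0 X166.19 Y73.72
M3 S509
G1 X59.15 Y100.04 F2097
M5
G0 X77.40 Y107.52
M3 S509
G1 X94.33 Y107.52 F2097
G1 X94.33 Y55.91 F2097
G1 X77.40 Y55.91 F2097
G1 X77.40 Y107.52 F2097
M5
G0 X0.00 Y0.00

Since the viewBox matches the mm dimensions, user units are millimetres directly. The only transform is the Y-flip y_m = 142.04 − y_svg.

Shape 1 is a cubic bezier drawn with `<path>`. Its stroke #ff0000 means score at S509, F2097. After flipping Y the toolpath is (160.46,26.35) → (136.97,55.01) → (95.22,108.46) → (67.78,126.75).

Shape 2 is a line segment drawn with `<line>`. Its stroke #ff0000 means score at S509, F2097. After flipping Y the toolpath is (166.19,73.72) → (59.15,100.04).

Shape 3 is a rectangle drawn with `<polygon>`. Its stroke #ff0000 means score at S509, F2097. After flipping Y the toolpath is (77.40,107.52) → (94.33,107.52) → (94.33,55.91) → (77.40,55.91) → (77.40,107.52), returning to the start.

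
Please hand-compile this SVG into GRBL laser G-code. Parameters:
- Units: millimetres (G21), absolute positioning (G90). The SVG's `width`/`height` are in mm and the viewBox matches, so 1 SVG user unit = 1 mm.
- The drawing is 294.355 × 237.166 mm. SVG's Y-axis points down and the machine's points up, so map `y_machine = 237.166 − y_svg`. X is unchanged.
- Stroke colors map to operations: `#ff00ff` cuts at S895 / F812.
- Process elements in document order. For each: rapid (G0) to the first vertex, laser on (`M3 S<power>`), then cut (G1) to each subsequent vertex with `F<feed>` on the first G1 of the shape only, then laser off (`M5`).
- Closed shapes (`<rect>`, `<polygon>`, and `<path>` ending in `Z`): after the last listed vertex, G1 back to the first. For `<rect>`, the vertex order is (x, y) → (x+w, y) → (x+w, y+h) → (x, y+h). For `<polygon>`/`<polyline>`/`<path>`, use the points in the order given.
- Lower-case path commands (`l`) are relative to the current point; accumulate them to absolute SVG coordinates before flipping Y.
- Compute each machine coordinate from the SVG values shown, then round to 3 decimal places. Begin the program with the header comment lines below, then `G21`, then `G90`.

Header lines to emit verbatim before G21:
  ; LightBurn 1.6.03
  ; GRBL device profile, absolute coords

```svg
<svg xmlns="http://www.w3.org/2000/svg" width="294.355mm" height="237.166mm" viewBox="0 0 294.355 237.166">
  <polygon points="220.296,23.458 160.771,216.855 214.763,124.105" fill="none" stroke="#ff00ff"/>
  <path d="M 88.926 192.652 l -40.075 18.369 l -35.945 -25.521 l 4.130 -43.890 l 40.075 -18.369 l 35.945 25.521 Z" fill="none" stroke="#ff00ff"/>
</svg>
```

1 u = 1 mm; y_m = 237.166 − y.

[1] `<polygon>` closed polygon, #ff00ff→cut S895 F812: (220.296,213.708) → (160.771,20.311) → (214.763,113.061) → (220.296,213.708) (closed)

[2] `<path>` regular polygon, #ff00ff→cut S895 F812: (88.926,44.514) → (48.851,26.145) → (12.906,51.666) → (17.036,95.556) → (57.111,113.925) → (93.056,88.404) → (88.926,44.514) (closed)

; LightBurn 1.6.03
; GRBL device profile, absolute coords
G21
G90
G0 X220.296 Y213.708
M3 S895
G1 X160.771 Y20.311 F812
G1 X214.763 Y113.061
G1 X220.296 Y213.708
M5
G0 X88.926 Y44.514
M3 S895
G1 X48.851 Y26.145 F812
G1 X12.906 Y51.666
G1 X17.036 Y95.556
G1 X57.111 Y113.925
G1 X93.056 Y88.404
G1 X88.926 Y44.514
M5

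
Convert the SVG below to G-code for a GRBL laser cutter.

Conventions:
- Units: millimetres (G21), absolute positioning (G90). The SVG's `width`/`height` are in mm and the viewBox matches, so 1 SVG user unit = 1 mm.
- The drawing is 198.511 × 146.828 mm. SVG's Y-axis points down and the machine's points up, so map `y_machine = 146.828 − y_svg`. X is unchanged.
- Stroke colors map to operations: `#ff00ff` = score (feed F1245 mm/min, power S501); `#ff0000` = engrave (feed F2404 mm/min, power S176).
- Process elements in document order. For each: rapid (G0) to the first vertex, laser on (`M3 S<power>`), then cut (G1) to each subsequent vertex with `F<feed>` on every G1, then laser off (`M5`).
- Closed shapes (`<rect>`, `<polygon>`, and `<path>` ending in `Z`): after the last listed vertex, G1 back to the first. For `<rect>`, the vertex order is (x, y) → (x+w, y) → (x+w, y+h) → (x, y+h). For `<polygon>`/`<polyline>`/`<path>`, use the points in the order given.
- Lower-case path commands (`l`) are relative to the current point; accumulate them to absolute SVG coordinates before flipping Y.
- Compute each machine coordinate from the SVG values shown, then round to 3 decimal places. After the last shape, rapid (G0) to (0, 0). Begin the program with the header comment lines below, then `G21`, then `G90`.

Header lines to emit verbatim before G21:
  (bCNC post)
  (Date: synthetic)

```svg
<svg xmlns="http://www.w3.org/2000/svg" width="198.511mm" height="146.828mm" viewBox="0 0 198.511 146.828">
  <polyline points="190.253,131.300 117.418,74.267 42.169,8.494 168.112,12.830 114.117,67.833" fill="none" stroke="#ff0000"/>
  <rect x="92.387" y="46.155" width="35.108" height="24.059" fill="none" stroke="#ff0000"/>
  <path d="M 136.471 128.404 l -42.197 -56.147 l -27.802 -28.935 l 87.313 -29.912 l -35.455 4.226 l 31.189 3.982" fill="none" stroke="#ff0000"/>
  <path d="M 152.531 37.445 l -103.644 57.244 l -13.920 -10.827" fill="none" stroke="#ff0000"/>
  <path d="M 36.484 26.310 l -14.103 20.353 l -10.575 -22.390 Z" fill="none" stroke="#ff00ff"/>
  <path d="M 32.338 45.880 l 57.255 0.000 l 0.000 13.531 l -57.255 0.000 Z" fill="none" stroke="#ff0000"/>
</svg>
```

viewBox `0 0 198.511 146.828` with mm width/height → 1 unit = 1 mm. Flip: y_m = 146.828 − y_svg.

**Shape 1** — `<polyline>` open polyline, stroke `#ff0000` → engrave (S176, F2404). Machine vertices: (190.253,15.528) → (117.418,72.561) → (42.169,138.334) → (168.112,133.998) → (114.117,78.995). Open path.

**Shape 2** — `<rect>` rectangle, stroke `#ff0000` → engrave (S176, F2404). Machine vertices: (92.387,100.673) → (127.495,100.673) → (127.495,76.614) → (92.387,76.614) → (92.387,100.673). Closed: final G1 returns to the first vertex.

**Shape 3** — `<path>` open polyline, stroke `#ff0000` → engrave (S176, F2404). Machine vertices: (136.471,18.424) → (94.274,74.571) → (66.472,103.506) → (153.785,133.418) → (118.330,129.192) → (149.519,125.210). Open path.

**Shape 4** — `<path>` open polyline, stroke `#ff0000` → engrave (S176, F2404). Machine vertices: (152.531,109.383) → (48.887,52.139) → (34.967,62.966). Open path.

**Shape 5** — `<path>` regular polygon, stroke `#ff00ff` → score (S501, F1245). Machine vertices: (36.484,120.518) → (22.381,100.165) → (11.806,122.555) → (36.484,120.518). Closed: final G1 returns to the first vertex.

**Shape 6** — `<path>` rectangle, stroke `#ff0000` → engrave (S176, F2404). Machine vertices: (32.338,100.948) → (89.593,100.948) → (89.593,87.417) → (32.338,87.417) → (32.338,100.948). Closed: final G1 returns to the first vertex.

(bCNC post)
(Date: synthetic)
G21
G90
G0 X190.253 Y15.528
M3 S176
G1 X117.418 Y72.561 F2404
G1 X42.169 Y138.334 F2404
G1 X168.112 Y133.998 F2404
G1 X114.117 Y78.995 F2404
M5
G0 X92.387 Y100.673
M3 S176
G1 X127.495 Y100.673 F2404
G1 X127.495 Y76.614 F2404
G1 X92.387 Y76.614 F2404
G1 X92.387 Y100.673 F2404
M5
G0 X136.471 Y18.424
M3 S176
G1 X94.274 Y74.571 F2404
G1 X66.472 Y103.506 F2404
G1 X153.785 Y133.418 F2404
G1 X118.330 Y129.192 F2404
G1 X149.519 Y125.210 F2404
M5
G0 X152.531 Y109.383
M3 S176
G1 X48.887 Y52.139 F2404
G1 X34.967 Y62.966 F2404
M5
G0 X36.484 Y120.518
M3 S501
G1 X22.381 Y100.165 F1245
G1 X11.806 Y122.555 F1245
G1 X36.484 Y120.518 F1245
M5
G0 X32.338 Y100.948
M3 S176
G1 X89.593 Y100.948 F2404
G1 X89.593 Y87.417 F2404
G1 X32.338 Y87.417 F2404
G1 X32.338 Y100.948 F2404
M5
G0 X0.000 Y0.000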